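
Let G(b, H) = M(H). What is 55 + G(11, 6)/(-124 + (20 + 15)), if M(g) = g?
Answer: 4889/89 ≈ 54.933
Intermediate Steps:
G(b, H) = H
55 + G(11, 6)/(-124 + (20 + 15)) = 55 + 6/(-124 + (20 + 15)) = 55 + 6/(-124 + 35) = 55 + 6/(-89) = 55 - 1/89*6 = 55 - 6/89 = 4889/89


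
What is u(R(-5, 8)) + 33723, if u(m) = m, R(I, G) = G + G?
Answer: 33739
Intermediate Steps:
R(I, G) = 2*G
u(R(-5, 8)) + 33723 = 2*8 + 33723 = 16 + 33723 = 33739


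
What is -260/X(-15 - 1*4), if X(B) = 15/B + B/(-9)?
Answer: -22230/113 ≈ -196.73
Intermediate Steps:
X(B) = 15/B - B/9 (X(B) = 15/B + B*(-⅑) = 15/B - B/9)
-260/X(-15 - 1*4) = -260/(15/(-15 - 1*4) - (-15 - 1*4)/9) = -260/(15/(-15 - 4) - (-15 - 4)/9) = -260/(15/(-19) - ⅑*(-19)) = -260/(15*(-1/19) + 19/9) = -260/(-15/19 + 19/9) = -260/226/171 = -260*171/226 = -22230/113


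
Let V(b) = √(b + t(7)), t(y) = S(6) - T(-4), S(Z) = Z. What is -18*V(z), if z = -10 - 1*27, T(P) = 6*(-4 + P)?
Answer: -18*√17 ≈ -74.216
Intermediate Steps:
T(P) = -24 + 6*P
z = -37 (z = -10 - 27 = -37)
t(y) = 54 (t(y) = 6 - (-24 + 6*(-4)) = 6 - (-24 - 24) = 6 - 1*(-48) = 6 + 48 = 54)
V(b) = √(54 + b) (V(b) = √(b + 54) = √(54 + b))
-18*V(z) = -18*√(54 - 37) = -18*√17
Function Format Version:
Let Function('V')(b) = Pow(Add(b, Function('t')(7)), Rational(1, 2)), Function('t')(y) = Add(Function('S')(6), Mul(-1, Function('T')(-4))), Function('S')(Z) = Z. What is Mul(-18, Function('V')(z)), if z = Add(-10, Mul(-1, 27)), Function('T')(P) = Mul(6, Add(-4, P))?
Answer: Mul(-18, Pow(17, Rational(1, 2))) ≈ -74.216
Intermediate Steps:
Function('T')(P) = Add(-24, Mul(6, P))
z = -37 (z = Add(-10, -27) = -37)
Function('t')(y) = 54 (Function('t')(y) = Add(6, Mul(-1, Add(-24, Mul(6, -4)))) = Add(6, Mul(-1, Add(-24, -24))) = Add(6, Mul(-1, -48)) = Add(6, 48) = 54)
Function('V')(b) = Pow(Add(54, b), Rational(1, 2)) (Function('V')(b) = Pow(Add(b, 54), Rational(1, 2)) = Pow(Add(54, b), Rational(1, 2)))
Mul(-18, Function('V')(z)) = Mul(-18, Pow(Add(54, -37), Rational(1, 2))) = Mul(-18, Pow(17, Rational(1, 2)))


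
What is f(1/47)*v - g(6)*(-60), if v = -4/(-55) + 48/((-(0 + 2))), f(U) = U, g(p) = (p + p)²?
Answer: 475172/55 ≈ 8639.5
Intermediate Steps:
g(p) = 4*p² (g(p) = (2*p)² = 4*p²)
v = -1316/55 (v = -4*(-1/55) + 48/((-1*2)) = 4/55 + 48/(-2) = 4/55 + 48*(-½) = 4/55 - 24 = -1316/55 ≈ -23.927)
f(1/47)*v - g(6)*(-60) = -1316/55/47 - 4*6²*(-60) = (1/47)*(-1316/55) - 4*36*(-60) = -28/55 - 144*(-60) = -28/55 - 1*(-8640) = -28/55 + 8640 = 475172/55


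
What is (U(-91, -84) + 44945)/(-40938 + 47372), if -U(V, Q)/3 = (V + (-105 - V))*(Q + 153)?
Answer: 33340/3217 ≈ 10.364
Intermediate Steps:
U(V, Q) = 48195 + 315*Q (U(V, Q) = -3*(V + (-105 - V))*(Q + 153) = -(-315)*(153 + Q) = -3*(-16065 - 105*Q) = 48195 + 315*Q)
(U(-91, -84) + 44945)/(-40938 + 47372) = ((48195 + 315*(-84)) + 44945)/(-40938 + 47372) = ((48195 - 26460) + 44945)/6434 = (21735 + 44945)*(1/6434) = 66680*(1/6434) = 33340/3217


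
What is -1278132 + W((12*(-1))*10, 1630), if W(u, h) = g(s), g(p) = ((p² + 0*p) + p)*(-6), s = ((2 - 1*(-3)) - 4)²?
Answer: -1278144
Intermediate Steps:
s = 1 (s = ((2 + 3) - 4)² = (5 - 4)² = 1² = 1)
g(p) = -6*p - 6*p² (g(p) = ((p² + 0) + p)*(-6) = (p² + p)*(-6) = (p + p²)*(-6) = -6*p - 6*p²)
W(u, h) = -12 (W(u, h) = -6*1*(1 + 1) = -6*1*2 = -12)
-1278132 + W((12*(-1))*10, 1630) = -1278132 - 12 = -1278144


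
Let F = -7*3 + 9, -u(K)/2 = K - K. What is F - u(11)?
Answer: -12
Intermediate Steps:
u(K) = 0 (u(K) = -2*(K - K) = -2*0 = 0)
F = -12 (F = -21 + 9 = -12)
F - u(11) = -12 - 1*0 = -12 + 0 = -12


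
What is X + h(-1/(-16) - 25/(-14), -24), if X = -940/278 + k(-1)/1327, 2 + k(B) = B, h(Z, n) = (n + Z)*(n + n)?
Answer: 1368514930/1291171 ≈ 1059.9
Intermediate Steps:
h(Z, n) = 2*n*(Z + n) (h(Z, n) = (Z + n)*(2*n) = 2*n*(Z + n))
k(B) = -2 + B
X = -624107/184453 (X = -940/278 + (-2 - 1)/1327 = -940*1/278 - 3*1/1327 = -470/139 - 3/1327 = -624107/184453 ≈ -3.3836)
X + h(-1/(-16) - 25/(-14), -24) = -624107/184453 + 2*(-24)*((-1/(-16) - 25/(-14)) - 24) = -624107/184453 + 2*(-24)*((-1*(-1/16) - 25*(-1/14)) - 24) = -624107/184453 + 2*(-24)*((1/16 + 25/14) - 24) = -624107/184453 + 2*(-24)*(207/112 - 24) = -624107/184453 + 2*(-24)*(-2481/112) = -624107/184453 + 7443/7 = 1368514930/1291171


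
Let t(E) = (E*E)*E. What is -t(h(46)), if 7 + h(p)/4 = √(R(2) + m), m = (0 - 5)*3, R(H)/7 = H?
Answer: 20608 - 9344*I ≈ 20608.0 - 9344.0*I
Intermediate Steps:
R(H) = 7*H
m = -15 (m = -5*3 = -15)
h(p) = -28 + 4*I (h(p) = -28 + 4*√(7*2 - 15) = -28 + 4*√(14 - 15) = -28 + 4*√(-1) = -28 + 4*I)
t(E) = E³ (t(E) = E²*E = E³)
-t(h(46)) = -(-28 + 4*I)³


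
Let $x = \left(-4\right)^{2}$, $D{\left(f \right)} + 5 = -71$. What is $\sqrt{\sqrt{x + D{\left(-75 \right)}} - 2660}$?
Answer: $\sqrt{-2660 + 2 i \sqrt{15}} \approx 0.07509 + 51.575 i$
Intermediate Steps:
$D{\left(f \right)} = -76$ ($D{\left(f \right)} = -5 - 71 = -76$)
$x = 16$
$\sqrt{\sqrt{x + D{\left(-75 \right)}} - 2660} = \sqrt{\sqrt{16 - 76} - 2660} = \sqrt{\sqrt{-60} - 2660} = \sqrt{2 i \sqrt{15} - 2660} = \sqrt{-2660 + 2 i \sqrt{15}}$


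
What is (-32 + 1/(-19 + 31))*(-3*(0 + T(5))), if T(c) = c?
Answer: 1915/4 ≈ 478.75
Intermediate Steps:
(-32 + 1/(-19 + 31))*(-3*(0 + T(5))) = (-32 + 1/(-19 + 31))*(-3*(0 + 5)) = (-32 + 1/12)*(-3*5) = (-32 + 1/12)*(-15) = -383/12*(-15) = 1915/4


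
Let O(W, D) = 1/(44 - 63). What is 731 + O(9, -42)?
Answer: 13888/19 ≈ 730.95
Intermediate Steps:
O(W, D) = -1/19 (O(W, D) = 1/(-19) = -1/19)
731 + O(9, -42) = 731 - 1/19 = 13888/19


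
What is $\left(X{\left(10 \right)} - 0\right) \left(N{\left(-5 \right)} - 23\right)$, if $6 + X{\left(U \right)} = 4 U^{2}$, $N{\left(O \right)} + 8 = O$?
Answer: $-14184$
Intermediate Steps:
$N{\left(O \right)} = -8 + O$
$X{\left(U \right)} = -6 + 4 U^{2}$
$\left(X{\left(10 \right)} - 0\right) \left(N{\left(-5 \right)} - 23\right) = \left(\left(-6 + 4 \cdot 10^{2}\right) - 0\right) \left(\left(-8 - 5\right) - 23\right) = \left(\left(-6 + 4 \cdot 100\right) + 0\right) \left(-13 - 23\right) = \left(\left(-6 + 400\right) + 0\right) \left(-36\right) = \left(394 + 0\right) \left(-36\right) = 394 \left(-36\right) = -14184$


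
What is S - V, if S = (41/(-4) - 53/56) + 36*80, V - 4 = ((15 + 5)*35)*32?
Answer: -1093971/56 ≈ -19535.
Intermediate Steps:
V = 22404 (V = 4 + ((15 + 5)*35)*32 = 4 + (20*35)*32 = 4 + 700*32 = 4 + 22400 = 22404)
S = 160653/56 (S = (41*(-¼) - 53*1/56) + 2880 = (-41/4 - 53/56) + 2880 = -627/56 + 2880 = 160653/56 ≈ 2868.8)
S - V = 160653/56 - 1*22404 = 160653/56 - 22404 = -1093971/56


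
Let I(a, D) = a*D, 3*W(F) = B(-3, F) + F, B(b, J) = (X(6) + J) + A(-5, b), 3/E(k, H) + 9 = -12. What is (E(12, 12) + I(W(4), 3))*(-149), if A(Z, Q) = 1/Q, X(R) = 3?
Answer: -32929/21 ≈ -1568.0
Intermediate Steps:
E(k, H) = -⅐ (E(k, H) = 3/(-9 - 12) = 3/(-21) = 3*(-1/21) = -⅐)
B(b, J) = 3 + J + 1/b (B(b, J) = (3 + J) + 1/b = 3 + J + 1/b)
W(F) = 8/9 + 2*F/3 (W(F) = ((3 + F + 1/(-3)) + F)/3 = ((3 + F - ⅓) + F)/3 = ((8/3 + F) + F)/3 = (8/3 + 2*F)/3 = 8/9 + 2*F/3)
I(a, D) = D*a
(E(12, 12) + I(W(4), 3))*(-149) = (-⅐ + 3*(8/9 + (⅔)*4))*(-149) = (-⅐ + 3*(8/9 + 8/3))*(-149) = (-⅐ + 3*(32/9))*(-149) = (-⅐ + 32/3)*(-149) = (221/21)*(-149) = -32929/21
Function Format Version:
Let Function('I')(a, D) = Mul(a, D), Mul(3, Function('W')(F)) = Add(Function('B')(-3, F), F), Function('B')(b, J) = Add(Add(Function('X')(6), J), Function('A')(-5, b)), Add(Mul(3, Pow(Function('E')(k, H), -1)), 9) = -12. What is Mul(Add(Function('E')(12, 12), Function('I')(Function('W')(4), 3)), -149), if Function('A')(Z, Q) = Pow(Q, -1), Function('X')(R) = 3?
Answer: Rational(-32929, 21) ≈ -1568.0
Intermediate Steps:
Function('E')(k, H) = Rational(-1, 7) (Function('E')(k, H) = Mul(3, Pow(Add(-9, -12), -1)) = Mul(3, Pow(-21, -1)) = Mul(3, Rational(-1, 21)) = Rational(-1, 7))
Function('B')(b, J) = Add(3, J, Pow(b, -1)) (Function('B')(b, J) = Add(Add(3, J), Pow(b, -1)) = Add(3, J, Pow(b, -1)))
Function('W')(F) = Add(Rational(8, 9), Mul(Rational(2, 3), F)) (Function('W')(F) = Mul(Rational(1, 3), Add(Add(3, F, Pow(-3, -1)), F)) = Mul(Rational(1, 3), Add(Add(3, F, Rational(-1, 3)), F)) = Mul(Rational(1, 3), Add(Add(Rational(8, 3), F), F)) = Mul(Rational(1, 3), Add(Rational(8, 3), Mul(2, F))) = Add(Rational(8, 9), Mul(Rational(2, 3), F)))
Function('I')(a, D) = Mul(D, a)
Mul(Add(Function('E')(12, 12), Function('I')(Function('W')(4), 3)), -149) = Mul(Add(Rational(-1, 7), Mul(3, Add(Rational(8, 9), Mul(Rational(2, 3), 4)))), -149) = Mul(Add(Rational(-1, 7), Mul(3, Add(Rational(8, 9), Rational(8, 3)))), -149) = Mul(Add(Rational(-1, 7), Mul(3, Rational(32, 9))), -149) = Mul(Add(Rational(-1, 7), Rational(32, 3)), -149) = Mul(Rational(221, 21), -149) = Rational(-32929, 21)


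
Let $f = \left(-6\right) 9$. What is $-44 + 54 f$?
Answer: $-2960$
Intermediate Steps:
$f = -54$
$-44 + 54 f = -44 + 54 \left(-54\right) = -44 - 2916 = -2960$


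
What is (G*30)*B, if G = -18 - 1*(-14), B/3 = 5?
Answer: -1800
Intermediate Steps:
B = 15 (B = 3*5 = 15)
G = -4 (G = -18 + 14 = -4)
(G*30)*B = -4*30*15 = -120*15 = -1800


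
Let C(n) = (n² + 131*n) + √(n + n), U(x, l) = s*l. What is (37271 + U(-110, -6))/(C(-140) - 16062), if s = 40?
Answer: -274066431/109549742 - 37031*I*√70/109549742 ≈ -2.5018 - 0.0028282*I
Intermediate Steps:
U(x, l) = 40*l
C(n) = n² + 131*n + √2*√n (C(n) = (n² + 131*n) + √(2*n) = (n² + 131*n) + √2*√n = n² + 131*n + √2*√n)
(37271 + U(-110, -6))/(C(-140) - 16062) = (37271 + 40*(-6))/(((-140)² + 131*(-140) + √2*√(-140)) - 16062) = (37271 - 240)/((19600 - 18340 + √2*(2*I*√35)) - 16062) = 37031/((19600 - 18340 + 2*I*√70) - 16062) = 37031/((1260 + 2*I*√70) - 16062) = 37031/(-14802 + 2*I*√70)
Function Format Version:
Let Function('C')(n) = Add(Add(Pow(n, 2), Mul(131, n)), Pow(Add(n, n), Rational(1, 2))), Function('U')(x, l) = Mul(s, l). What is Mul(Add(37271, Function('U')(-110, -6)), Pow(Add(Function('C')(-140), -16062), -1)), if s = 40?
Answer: Add(Rational(-274066431, 109549742), Mul(Rational(-37031, 109549742), I, Pow(70, Rational(1, 2)))) ≈ Add(-2.5018, Mul(-0.0028282, I))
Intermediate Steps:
Function('U')(x, l) = Mul(40, l)
Function('C')(n) = Add(Pow(n, 2), Mul(131, n), Mul(Pow(2, Rational(1, 2)), Pow(n, Rational(1, 2)))) (Function('C')(n) = Add(Add(Pow(n, 2), Mul(131, n)), Pow(Mul(2, n), Rational(1, 2))) = Add(Add(Pow(n, 2), Mul(131, n)), Mul(Pow(2, Rational(1, 2)), Pow(n, Rational(1, 2)))) = Add(Pow(n, 2), Mul(131, n), Mul(Pow(2, Rational(1, 2)), Pow(n, Rational(1, 2)))))
Mul(Add(37271, Function('U')(-110, -6)), Pow(Add(Function('C')(-140), -16062), -1)) = Mul(Add(37271, Mul(40, -6)), Pow(Add(Add(Pow(-140, 2), Mul(131, -140), Mul(Pow(2, Rational(1, 2)), Pow(-140, Rational(1, 2)))), -16062), -1)) = Mul(Add(37271, -240), Pow(Add(Add(19600, -18340, Mul(Pow(2, Rational(1, 2)), Mul(2, I, Pow(35, Rational(1, 2))))), -16062), -1)) = Mul(37031, Pow(Add(Add(19600, -18340, Mul(2, I, Pow(70, Rational(1, 2)))), -16062), -1)) = Mul(37031, Pow(Add(Add(1260, Mul(2, I, Pow(70, Rational(1, 2)))), -16062), -1)) = Mul(37031, Pow(Add(-14802, Mul(2, I, Pow(70, Rational(1, 2)))), -1))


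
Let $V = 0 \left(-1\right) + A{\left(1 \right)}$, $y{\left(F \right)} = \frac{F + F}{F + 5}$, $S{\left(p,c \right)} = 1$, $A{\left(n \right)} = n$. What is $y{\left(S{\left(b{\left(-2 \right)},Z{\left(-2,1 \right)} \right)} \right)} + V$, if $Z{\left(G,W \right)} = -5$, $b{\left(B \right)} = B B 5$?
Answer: $\frac{4}{3} \approx 1.3333$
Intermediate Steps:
$b{\left(B \right)} = 5 B^{2}$ ($b{\left(B \right)} = B^{2} \cdot 5 = 5 B^{2}$)
$y{\left(F \right)} = \frac{2 F}{5 + F}$
$V = 1$ ($V = 0 \left(-1\right) + 1 = 0 + 1 = 1$)
$y{\left(S{\left(b{\left(-2 \right)},Z{\left(-2,1 \right)} \right)} \right)} + V = 2 \cdot 1 \frac{1}{5 + 1} + 1 = 2 \cdot 1 \cdot \frac{1}{6} + 1 = \frac{1}{3} + 1 = \frac{4}{3}$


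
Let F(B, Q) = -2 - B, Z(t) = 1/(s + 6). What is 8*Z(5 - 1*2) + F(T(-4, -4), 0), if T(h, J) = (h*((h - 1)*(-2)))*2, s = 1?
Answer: 554/7 ≈ 79.143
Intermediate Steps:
T(h, J) = 2*h*(2 - 2*h) (T(h, J) = (h*((-1 + h)*(-2)))*2 = (h*(2 - 2*h))*2 = 2*h*(2 - 2*h))
Z(t) = 1/7 (Z(t) = 1/(1 + 6) = 1/7)
8*Z(5 - 1*2) + F(T(-4, -4), 0) = 8*(1/7) + (-2 - 4*(-4)*(1 - 1*(-4))) = 8/7 + (-2 - 4*(-4)*(1 + 4)) = 8/7 + (-2 - 4*(-4)*5) = 8/7 + (-2 - 1*(-80)) = 8/7 + (-2 + 80) = 8/7 + 78 = 554/7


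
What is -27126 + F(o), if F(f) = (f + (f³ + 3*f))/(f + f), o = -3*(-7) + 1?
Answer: -26882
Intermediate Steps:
o = 22 (o = 21 + 1 = 22)
F(f) = (f³ + 4*f)/(2*f) (F(f) = (f³ + 4*f)/((2*f)) = (f³ + 4*f)*(1/(2*f)) = (f³ + 4*f)/(2*f))
-27126 + F(o) = -27126 + (2 + (½)*22²) = -27126 + (2 + (½)*484) = -27126 + (2 + 242) = -27126 + 244 = -26882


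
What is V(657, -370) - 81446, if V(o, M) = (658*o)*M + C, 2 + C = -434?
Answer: -160035102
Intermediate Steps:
C = -436 (C = -2 - 434 = -436)
V(o, M) = -436 + 658*M*o (V(o, M) = (658*o)*M - 436 = 658*M*o - 436 = -436 + 658*M*o)
V(657, -370) - 81446 = (-436 + 658*(-370)*657) - 81446 = (-436 - 159953220) - 81446 = -159953656 - 81446 = -160035102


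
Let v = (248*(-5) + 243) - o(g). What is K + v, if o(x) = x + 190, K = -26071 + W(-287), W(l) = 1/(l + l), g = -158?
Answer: -15555401/574 ≈ -27100.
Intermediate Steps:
W(l) = 1/(2*l)
K = -14964755/574 (K = -26071 + (½)/(-287) = -26071 + (½)*(-1/287) = -26071 - 1/574 = -14964755/574 ≈ -26071.)
o(x) = 190 + x
v = -1029 (v = (248*(-5) + 243) - (190 - 158) = (-1240 + 243) - 1*32 = -997 - 32 = -1029)
K + v = -14964755/574 - 1029 = -15555401/574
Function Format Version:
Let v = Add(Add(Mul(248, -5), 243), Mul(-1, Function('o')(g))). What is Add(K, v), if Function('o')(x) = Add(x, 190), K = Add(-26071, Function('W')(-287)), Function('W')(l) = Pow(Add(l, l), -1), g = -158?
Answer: Rational(-15555401, 574) ≈ -27100.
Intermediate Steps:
Function('W')(l) = Mul(Rational(1, 2), Pow(l, -1)) (Function('W')(l) = Pow(Mul(2, l), -1) = Mul(Rational(1, 2), Pow(l, -1)))
K = Rational(-14964755, 574) (K = Add(-26071, Mul(Rational(1, 2), Pow(-287, -1))) = Add(-26071, Mul(Rational(1, 2), Rational(-1, 287))) = Add(-26071, Rational(-1, 574)) = Rational(-14964755, 574) ≈ -26071.)
Function('o')(x) = Add(190, x)
v = -1029 (v = Add(Add(Mul(248, -5), 243), Mul(-1, Add(190, -158))) = Add(Add(-1240, 243), Mul(-1, 32)) = Add(-997, -32) = -1029)
Add(K, v) = Add(Rational(-14964755, 574), -1029) = Rational(-15555401, 574)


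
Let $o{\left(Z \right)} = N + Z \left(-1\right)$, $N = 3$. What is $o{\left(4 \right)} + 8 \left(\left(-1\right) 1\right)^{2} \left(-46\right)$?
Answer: $-369$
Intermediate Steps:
$o{\left(Z \right)} = 3 - Z$ ($o{\left(Z \right)} = 3 + Z \left(-1\right) = 3 - Z$)
$o{\left(4 \right)} + 8 \left(\left(-1\right) 1\right)^{2} \left(-46\right) = \left(3 - 4\right) + 8 \left(\left(-1\right) 1\right)^{2} \left(-46\right) = \left(3 - 4\right) + 8 \left(-1\right)^{2} \left(-46\right) = -1 + 8 \cdot 1 \left(-46\right) = -1 + 8 \left(-46\right) = -1 - 368 = -369$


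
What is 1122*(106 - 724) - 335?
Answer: -693731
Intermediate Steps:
1122*(106 - 724) - 335 = 1122*(-618) - 335 = -693396 - 335 = -693731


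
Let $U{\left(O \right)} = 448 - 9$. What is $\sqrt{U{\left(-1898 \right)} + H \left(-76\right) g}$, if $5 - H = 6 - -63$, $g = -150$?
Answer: $i \sqrt{729161} \approx 853.91 i$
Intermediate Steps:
$U{\left(O \right)} = 439$ ($U{\left(O \right)} = 448 - 9 = 439$)
$H = -64$ ($H = 5 - \left(6 - -63\right) = 5 - \left(6 + 63\right) = 5 - 69 = -64$)
$\sqrt{U{\left(-1898 \right)} + H \left(-76\right) g} = \sqrt{439 + \left(-64\right) \left(-76\right) \left(-150\right)} = \sqrt{439 + 4864 \left(-150\right)} = \sqrt{439 - 729600} = \sqrt{-729161} = i \sqrt{729161}$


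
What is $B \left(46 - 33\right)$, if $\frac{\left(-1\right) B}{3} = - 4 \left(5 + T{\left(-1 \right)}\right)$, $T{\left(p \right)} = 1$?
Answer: $936$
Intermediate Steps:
$B = 72$ ($B = - 3 \left(- 4 \left(5 + 1\right)\right) = - 3 \left(\left(-4\right) 6\right) = \left(-3\right) \left(-24\right) = 72$)
$B \left(46 - 33\right) = 72 \left(46 - 33\right) = 72 \cdot 13 = 936$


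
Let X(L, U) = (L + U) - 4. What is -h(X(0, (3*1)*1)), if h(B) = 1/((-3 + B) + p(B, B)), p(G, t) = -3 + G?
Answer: ⅛ ≈ 0.12500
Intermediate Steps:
X(L, U) = -4 + L + U
h(B) = 1/(-6 + 2*B) (h(B) = 1/((-3 + B) + (-3 + B)) = 1/(-6 + 2*B))
-h(X(0, (3*1)*1)) = -1/(2*(-3 + (-4 + 0 + (3*1)*1))) = -1/(2*(-3 + (-4 + 0 + 3*1))) = -1/(2*(-3 + (-4 + 0 + 3))) = -1/(2*(-3 - 1)) = -1/(2*(-4)) = -(-1)/(2*4) = -1*(-⅛) = ⅛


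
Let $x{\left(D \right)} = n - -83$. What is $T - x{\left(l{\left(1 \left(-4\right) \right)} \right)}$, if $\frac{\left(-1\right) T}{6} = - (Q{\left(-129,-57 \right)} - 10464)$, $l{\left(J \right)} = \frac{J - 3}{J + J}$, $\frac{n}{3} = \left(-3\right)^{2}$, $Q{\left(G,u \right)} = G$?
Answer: $-63668$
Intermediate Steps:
$n = 27$ ($n = 3 \left(-3\right)^{2} = 3 \cdot 9 = 27$)
$l{\left(J \right)} = \frac{-3 + J}{2 J}$
$x{\left(D \right)} = 110$ ($x{\left(D \right)} = 27 - -83 = 27 + 83 = 110$)
$T = -63558$ ($T = - 6 \left(- (-129 - 10464)\right) = - 6 \left(\left(-1\right) \left(-10593\right)\right) = \left(-6\right) 10593 = -63558$)
$T - x{\left(l{\left(1 \left(-4\right) \right)} \right)} = -63558 - 110 = -63668$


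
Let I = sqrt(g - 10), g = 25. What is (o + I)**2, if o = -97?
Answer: (97 - sqrt(15))**2 ≈ 8672.6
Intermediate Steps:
I = sqrt(15) (I = sqrt(25 - 10) = sqrt(15) ≈ 3.8730)
(o + I)**2 = (-97 + sqrt(15))**2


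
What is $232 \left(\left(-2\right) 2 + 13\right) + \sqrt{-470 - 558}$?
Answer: $2088 + 2 i \sqrt{257} \approx 2088.0 + 32.062 i$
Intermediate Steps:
$232 \left(\left(-2\right) 2 + 13\right) + \sqrt{-470 - 558} = 232 \left(-4 + 13\right) + \sqrt{-1028} = 232 \cdot 9 + 2 i \sqrt{257} = 2088 + 2 i \sqrt{257}$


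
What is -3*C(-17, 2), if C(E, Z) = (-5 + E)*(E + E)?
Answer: -2244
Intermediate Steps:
C(E, Z) = 2*E*(-5 + E) (C(E, Z) = (-5 + E)*(2*E) = 2*E*(-5 + E))
-3*C(-17, 2) = -6*(-17)*(-5 - 17) = -6*(-17)*(-22) = -3*748 = -2244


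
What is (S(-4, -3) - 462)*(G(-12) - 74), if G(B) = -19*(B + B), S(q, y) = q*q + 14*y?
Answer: -186416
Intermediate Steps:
S(q, y) = q**2 + 14*y
G(B) = -38*B
(S(-4, -3) - 462)*(G(-12) - 74) = (((-4)**2 + 14*(-3)) - 462)*(-38*(-12) - 74) = ((16 - 42) - 462)*(456 - 74) = (-26 - 462)*382 = -488*382 = -186416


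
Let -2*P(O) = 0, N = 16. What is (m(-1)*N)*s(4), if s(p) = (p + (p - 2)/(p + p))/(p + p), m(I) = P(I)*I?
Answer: 0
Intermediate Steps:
P(O) = 0 (P(O) = -½*0 = 0)
m(I) = 0 (m(I) = 0*I = 0)
s(p) = (p + (-2 + p)/(2*p))/(2*p) (s(p) = (p + (-2 + p)/((2*p)))/((2*p)) = (p + (-2 + p)*(1/(2*p)))*(1/(2*p)) = (p + (-2 + p)/(2*p))*(1/(2*p)) = (p + (-2 + p)/(2*p))/(2*p))
(m(-1)*N)*s(4) = (0*16)*((¼)*(-2 + 4 + 2*4²)/4²) = 0*((¼)*(1/16)*(-2 + 4 + 2*16)) = 0*((¼)*(1/16)*(-2 + 4 + 32)) = 0*((¼)*(1/16)*34) = 0*(17/32) = 0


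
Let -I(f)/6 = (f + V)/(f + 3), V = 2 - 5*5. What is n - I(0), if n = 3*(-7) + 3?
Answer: -64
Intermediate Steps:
V = -23 (V = 2 - 25 = -23)
I(f) = -6*(-23 + f)/(3 + f) (I(f) = -6*(f - 23)/(f + 3) = -6*(-23 + f)/(3 + f))
n = -18 (n = -21 + 3 = -18)
n - I(0) = -18 - 6*(23 - 1*0)/(3 + 0) = -18 - 6*(23 + 0)/3 = -18 - 6*23/3 = -18 - 1*46 = -18 - 46 = -64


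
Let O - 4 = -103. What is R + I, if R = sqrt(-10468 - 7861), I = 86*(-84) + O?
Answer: -7323 + I*sqrt(18329) ≈ -7323.0 + 135.38*I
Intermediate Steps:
O = -99 (O = 4 - 103 = -99)
I = -7323 (I = 86*(-84) - 99 = -7224 - 99 = -7323)
R = I*sqrt(18329) (R = sqrt(-18329) = I*sqrt(18329) ≈ 135.38*I)
R + I = I*sqrt(18329) - 7323 = -7323 + I*sqrt(18329)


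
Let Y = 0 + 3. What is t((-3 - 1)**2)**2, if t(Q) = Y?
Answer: 9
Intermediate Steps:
Y = 3
t(Q) = 3
t((-3 - 1)**2)**2 = 3**2 = 9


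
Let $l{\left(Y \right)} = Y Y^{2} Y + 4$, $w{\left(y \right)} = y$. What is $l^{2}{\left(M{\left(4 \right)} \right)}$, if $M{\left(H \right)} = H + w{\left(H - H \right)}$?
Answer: $67600$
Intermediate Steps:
$M{\left(H \right)} = H$ ($M{\left(H \right)} = H + \left(H - H\right) = H + 0 = H$)
$l{\left(Y \right)} = 4 + Y^{4}$ ($l{\left(Y \right)} = Y^{3} Y + 4 = Y^{4} + 4 = 4 + Y^{4}$)
$l^{2}{\left(M{\left(4 \right)} \right)} = \left(4 + 4^{4}\right)^{2} = \left(4 + 256\right)^{2} = 260^{2} = 67600$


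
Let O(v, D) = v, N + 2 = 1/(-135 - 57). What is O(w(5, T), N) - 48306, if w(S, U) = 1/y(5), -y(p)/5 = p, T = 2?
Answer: -1207651/25 ≈ -48306.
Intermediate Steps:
y(p) = -5*p
w(S, U) = -1/25 (w(S, U) = 1/(-5*5) = 1/(-25) = -1/25)
N = -385/192 (N = -2 + 1/(-135 - 57) = -2 + 1/(-192) = -2 - 1/192 = -385/192 ≈ -2.0052)
O(w(5, T), N) - 48306 = -1/25 - 48306 = -1207651/25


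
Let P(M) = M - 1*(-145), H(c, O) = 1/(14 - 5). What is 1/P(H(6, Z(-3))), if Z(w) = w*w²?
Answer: 9/1306 ≈ 0.0068913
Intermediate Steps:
Z(w) = w³
H(c, O) = ⅑ (H(c, O) = 1/9 = ⅑)
P(M) = 145 + M (P(M) = M + 145 = 145 + M)
1/P(H(6, Z(-3))) = 1/(145 + ⅑) = 1/(1306/9) = 9/1306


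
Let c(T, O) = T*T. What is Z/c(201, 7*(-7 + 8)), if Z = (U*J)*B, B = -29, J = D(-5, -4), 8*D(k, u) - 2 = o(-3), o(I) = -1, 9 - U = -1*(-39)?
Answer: 145/53868 ≈ 0.0026918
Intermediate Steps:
U = -30 (U = 9 - (-1)*(-39) = 9 - 1*39 = 9 - 39 = -30)
D(k, u) = ⅛ (D(k, u) = ¼ + (⅛)*(-1) = ¼ - ⅛ = ⅛)
J = ⅛ ≈ 0.12500
c(T, O) = T²
Z = 435/4 (Z = -30*⅛*(-29) = -15/4*(-29) = 435/4 ≈ 108.75)
Z/c(201, 7*(-7 + 8)) = 435/(4*(201²)) = (435/4)/40401 = (435/4)*(1/40401) = 145/53868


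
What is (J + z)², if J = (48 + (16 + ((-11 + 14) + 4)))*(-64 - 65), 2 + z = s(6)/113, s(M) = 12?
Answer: 1071599702761/12769 ≈ 8.3922e+7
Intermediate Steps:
z = -214/113 (z = -2 + 12/113 = -214/113 ≈ -1.8938)
J = -9159 (J = (48 + (16 + (3 + 4)))*(-129) = (48 + (16 + 7))*(-129) = (48 + 23)*(-129) = 71*(-129) = -9159)
(J + z)² = (-9159 - 214/113)² = (-1035181/113)² = 1071599702761/12769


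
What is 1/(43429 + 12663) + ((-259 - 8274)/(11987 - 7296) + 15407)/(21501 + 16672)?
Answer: 4053706938311/10044368805956 ≈ 0.40358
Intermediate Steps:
1/(43429 + 12663) + ((-259 - 8274)/(11987 - 7296) + 15407)/(21501 + 16672) = 1/56092 + (-8533/4691 + 15407)/38173 = 1/56092 + (-8533*1/4691 + 15407)*(1/38173) = 1/56092 + (-8533/4691 + 15407)*(1/38173) = 1/56092 + (72265704/4691)*(1/38173) = 1/56092 + 72265704/179069543 = 4053706938311/10044368805956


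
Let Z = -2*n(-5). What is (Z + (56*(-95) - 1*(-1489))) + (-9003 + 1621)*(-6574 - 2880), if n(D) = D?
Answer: 69785607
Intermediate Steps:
Z = 10 (Z = -2*(-5) = 10)
(Z + (56*(-95) - 1*(-1489))) + (-9003 + 1621)*(-6574 - 2880) = (10 + (56*(-95) - 1*(-1489))) + (-9003 + 1621)*(-6574 - 2880) = (10 + (-5320 + 1489)) - 7382*(-9454) = (10 - 3831) + 69789428 = -3821 + 69789428 = 69785607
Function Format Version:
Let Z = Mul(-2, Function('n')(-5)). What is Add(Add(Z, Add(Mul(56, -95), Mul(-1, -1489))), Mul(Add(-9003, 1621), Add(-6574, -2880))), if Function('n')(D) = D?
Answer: 69785607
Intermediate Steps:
Z = 10 (Z = Mul(-2, -5) = 10)
Add(Add(Z, Add(Mul(56, -95), Mul(-1, -1489))), Mul(Add(-9003, 1621), Add(-6574, -2880))) = Add(Add(10, Add(Mul(56, -95), Mul(-1, -1489))), Mul(Add(-9003, 1621), Add(-6574, -2880))) = Add(Add(10, Add(-5320, 1489)), Mul(-7382, -9454)) = Add(Add(10, -3831), 69789428) = Add(-3821, 69789428) = 69785607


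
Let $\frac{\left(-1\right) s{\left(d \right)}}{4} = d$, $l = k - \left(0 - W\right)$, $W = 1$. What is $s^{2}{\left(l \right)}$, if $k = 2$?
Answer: $144$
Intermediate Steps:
$l = 3$ ($l = 2 - \left(0 - 1\right) = 2 - -1 = 2 + 1 = 3$)
$s{\left(d \right)} = - 4 d$
$s^{2}{\left(l \right)} = \left(\left(-4\right) 3\right)^{2} = \left(-12\right)^{2} = 144$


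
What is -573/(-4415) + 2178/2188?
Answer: 5434797/4830010 ≈ 1.1252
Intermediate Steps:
-573/(-4415) + 2178/2188 = -573*(-1/4415) + 2178*(1/2188) = 573/4415 + 1089/1094 = 5434797/4830010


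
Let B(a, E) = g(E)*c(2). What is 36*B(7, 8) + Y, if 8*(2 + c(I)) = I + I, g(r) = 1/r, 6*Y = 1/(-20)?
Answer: -811/120 ≈ -6.7583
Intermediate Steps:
Y = -1/120 (Y = (1/6)/(-20) = (1/6)*(-1/20) = -1/120 ≈ -0.0083333)
c(I) = -2 + I/4 (c(I) = -2 + (I + I)/8 = -2 + (2*I)/8 = -2 + I/4)
B(a, E) = -3/(2*E) (B(a, E) = (-2 + (1/4)*2)/E = (-2 + 1/2)/E = -3/2/E = -3/(2*E))
36*B(7, 8) + Y = 36*(-3/2/8) - 1/120 = 36*(-3/2*1/8) - 1/120 = 36*(-3/16) - 1/120 = -27/4 - 1/120 = -811/120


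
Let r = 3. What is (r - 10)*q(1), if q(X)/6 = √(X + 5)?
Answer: -42*√6 ≈ -102.88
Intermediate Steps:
q(X) = 6*√(5 + X) (q(X) = 6*√(X + 5) = 6*√(5 + X))
(r - 10)*q(1) = (3 - 10)*(6*√(5 + 1)) = -42*√6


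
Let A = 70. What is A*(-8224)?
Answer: -575680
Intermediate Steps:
A*(-8224) = 70*(-8224) = -575680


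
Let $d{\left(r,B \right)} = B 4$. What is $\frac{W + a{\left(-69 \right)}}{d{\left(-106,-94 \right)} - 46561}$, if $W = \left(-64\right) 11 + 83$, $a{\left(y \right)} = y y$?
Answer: $- \frac{4140}{46937} \approx -0.088203$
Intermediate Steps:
$d{\left(r,B \right)} = 4 B$
$a{\left(y \right)} = y^{2}$
$W = -621$ ($W = -704 + 83 = -621$)
$\frac{W + a{\left(-69 \right)}}{d{\left(-106,-94 \right)} - 46561} = \frac{-621 + \left(-69\right)^{2}}{4 \left(-94\right) - 46561} = \frac{-621 + 4761}{-376 - 46561} = \frac{4140}{-46937} = 4140 \left(- \frac{1}{46937}\right) = - \frac{4140}{46937}$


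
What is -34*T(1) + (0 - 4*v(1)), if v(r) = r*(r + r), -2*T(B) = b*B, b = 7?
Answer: 111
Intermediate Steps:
T(B) = -7*B/2
v(r) = 2*r² (v(r) = r*(2*r) = 2*r²)
-34*T(1) + (0 - 4*v(1)) = -(-119) + (0 - 8*1²) = -34*(-7/2) + (0 - 8) = 119 + (0 - 4*2) = 119 + (0 - 8) = 119 - 8 = 111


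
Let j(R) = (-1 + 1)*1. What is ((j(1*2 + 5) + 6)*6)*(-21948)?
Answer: -790128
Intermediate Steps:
j(R) = 0 (j(R) = 0*1 = 0)
((j(1*2 + 5) + 6)*6)*(-21948) = ((0 + 6)*6)*(-21948) = (6*6)*(-21948) = 36*(-21948) = -790128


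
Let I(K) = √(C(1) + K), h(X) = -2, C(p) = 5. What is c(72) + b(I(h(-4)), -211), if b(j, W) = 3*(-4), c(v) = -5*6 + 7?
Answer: -35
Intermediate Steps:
c(v) = -23 (c(v) = -30 + 7 = -23)
I(K) = √(5 + K)
b(j, W) = -12
c(72) + b(I(h(-4)), -211) = -23 - 12 = -35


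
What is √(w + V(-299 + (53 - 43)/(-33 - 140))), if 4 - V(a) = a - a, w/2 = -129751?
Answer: I*√259498 ≈ 509.41*I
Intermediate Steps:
w = -259502 (w = 2*(-129751) = -259502)
V(a) = 4 (V(a) = 4 - (a - a) = 4 - 1*0 = 4 + 0 = 4)
√(w + V(-299 + (53 - 43)/(-33 - 140))) = √(-259502 + 4) = √(-259498) = I*√259498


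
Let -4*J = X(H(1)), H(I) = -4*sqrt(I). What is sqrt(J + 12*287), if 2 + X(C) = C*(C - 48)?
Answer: sqrt(13570)/2 ≈ 58.245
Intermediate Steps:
X(C) = -2 + C*(-48 + C) (X(C) = -2 + C*(C - 48) = -2 + C*(-48 + C))
J = -103/2 (J = -(-2 + (-4*sqrt(1))**2 - (-192)*sqrt(1))/4 = -(-2 + (-4*1)**2 - (-192))/4 = -(-2 + (-4)**2 - 48*(-4))/4 = -(-2 + 16 + 192)/4 = -1/4*206 = -103/2 ≈ -51.500)
sqrt(J + 12*287) = sqrt(-103/2 + 12*287) = sqrt(-103/2 + 3444) = sqrt(6785/2) = sqrt(13570)/2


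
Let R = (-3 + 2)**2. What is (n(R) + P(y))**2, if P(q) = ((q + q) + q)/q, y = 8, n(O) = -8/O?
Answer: 25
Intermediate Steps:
R = 1 (R = (-1)**2 = 1)
P(q) = 3 (P(q) = (2*q + q)/q = (3*q)/q = 3)
(n(R) + P(y))**2 = (-8/1 + 3)**2 = (-8*1 + 3)**2 = (-8 + 3)**2 = (-5)**2 = 25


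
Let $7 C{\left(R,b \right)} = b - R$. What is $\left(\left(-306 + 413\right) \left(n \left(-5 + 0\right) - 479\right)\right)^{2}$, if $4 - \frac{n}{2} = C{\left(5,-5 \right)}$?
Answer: $\frac{159545123761}{49} \approx 3.256 \cdot 10^{9}$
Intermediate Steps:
$C{\left(R,b \right)} = - \frac{R}{7} + \frac{b}{7}$ ($C{\left(R,b \right)} = \frac{b - R}{7} = - \frac{R}{7} + \frac{b}{7}$)
$n = \frac{76}{7}$ ($n = 8 - 2 \left(\left(- \frac{1}{7}\right) 5 + \frac{1}{7} \left(-5\right)\right) = 8 - 2 \left(- \frac{5}{7} - \frac{5}{7}\right) = 8 - - \frac{20}{7} = 8 + \frac{20}{7} = \frac{76}{7} \approx 10.857$)
$\left(\left(-306 + 413\right) \left(n \left(-5 + 0\right) - 479\right)\right)^{2} = \left(\left(-306 + 413\right) \left(\frac{76 \left(-5 + 0\right)}{7} - 479\right)\right)^{2} = \left(107 \left(\frac{76}{7} \left(-5\right) - 479\right)\right)^{2} = \left(107 \left(- \frac{380}{7} - 479\right)\right)^{2} = \left(107 \left(- \frac{3733}{7}\right)\right)^{2} = \left(- \frac{399431}{7}\right)^{2} = \frac{159545123761}{49}$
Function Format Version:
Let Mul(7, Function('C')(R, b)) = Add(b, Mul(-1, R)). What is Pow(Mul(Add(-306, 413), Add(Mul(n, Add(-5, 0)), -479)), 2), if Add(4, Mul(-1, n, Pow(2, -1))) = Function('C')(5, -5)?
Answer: Rational(159545123761, 49) ≈ 3.2560e+9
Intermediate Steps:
Function('C')(R, b) = Add(Mul(Rational(-1, 7), R), Mul(Rational(1, 7), b)) (Function('C')(R, b) = Mul(Rational(1, 7), Add(b, Mul(-1, R))) = Add(Mul(Rational(-1, 7), R), Mul(Rational(1, 7), b)))
n = Rational(76, 7) (n = Add(8, Mul(-2, Add(Mul(Rational(-1, 7), 5), Mul(Rational(1, 7), -5)))) = Add(8, Mul(-2, Add(Rational(-5, 7), Rational(-5, 7)))) = Add(8, Mul(-2, Rational(-10, 7))) = Add(8, Rational(20, 7)) = Rational(76, 7) ≈ 10.857)
Pow(Mul(Add(-306, 413), Add(Mul(n, Add(-5, 0)), -479)), 2) = Pow(Mul(Add(-306, 413), Add(Mul(Rational(76, 7), Add(-5, 0)), -479)), 2) = Pow(Mul(107, Add(Mul(Rational(76, 7), -5), -479)), 2) = Pow(Mul(107, Add(Rational(-380, 7), -479)), 2) = Pow(Mul(107, Rational(-3733, 7)), 2) = Pow(Rational(-399431, 7), 2) = Rational(159545123761, 49)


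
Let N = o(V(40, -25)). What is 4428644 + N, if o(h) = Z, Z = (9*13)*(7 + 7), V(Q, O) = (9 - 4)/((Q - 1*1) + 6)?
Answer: 4430282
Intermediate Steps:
V(Q, O) = 5/(5 + Q) (V(Q, O) = 5/((Q - 1) + 6) = 5/((-1 + Q) + 6) = 5/(5 + Q))
Z = 1638 (Z = 117*14 = 1638)
o(h) = 1638
N = 1638
4428644 + N = 4428644 + 1638 = 4430282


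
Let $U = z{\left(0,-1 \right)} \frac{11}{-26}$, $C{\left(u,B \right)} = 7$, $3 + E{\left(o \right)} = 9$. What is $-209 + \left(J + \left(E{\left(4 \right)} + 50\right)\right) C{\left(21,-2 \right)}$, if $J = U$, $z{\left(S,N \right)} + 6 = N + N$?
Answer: $\frac{2687}{13} \approx 206.69$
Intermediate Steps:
$z{\left(S,N \right)} = -6 + 2 N$ ($z{\left(S,N \right)} = -6 + \left(N + N\right) = -6 + 2 N$)
$E{\left(o \right)} = 6$ ($E{\left(o \right)} = -3 + 9 = 6$)
$U = \frac{44}{13}$ ($U = \left(-6 + 2 \left(-1\right)\right) \frac{11}{-26} = \left(-6 - 2\right) 11 \left(- \frac{1}{26}\right) = \left(-8\right) \left(- \frac{11}{26}\right) = \frac{44}{13} \approx 3.3846$)
$J = \frac{44}{13} \approx 3.3846$
$-209 + \left(J + \left(E{\left(4 \right)} + 50\right)\right) C{\left(21,-2 \right)} = -209 + \left(\frac{44}{13} + \left(6 + 50\right)\right) 7 = -209 + \left(\frac{44}{13} + 56\right) 7 = -209 + \frac{772}{13} \cdot 7 = -209 + \frac{5404}{13} = \frac{2687}{13}$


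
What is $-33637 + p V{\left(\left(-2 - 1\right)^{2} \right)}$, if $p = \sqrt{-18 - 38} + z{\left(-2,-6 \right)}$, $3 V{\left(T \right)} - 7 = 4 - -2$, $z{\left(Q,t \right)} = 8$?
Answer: $- \frac{100807}{3} + \frac{26 i \sqrt{14}}{3} \approx -33602.0 + 32.428 i$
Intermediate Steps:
$V{\left(T \right)} = \frac{13}{3}$ ($V{\left(T \right)} = \frac{7}{3} + \frac{4 - -2}{3} = \frac{7}{3} + \frac{4 + 2}{3} = \frac{7}{3} + \frac{1}{3} \cdot 6 = \frac{7}{3} + 2 = \frac{13}{3}$)
$p = 8 + 2 i \sqrt{14}$ ($p = \sqrt{-18 - 38} + 8 = \sqrt{-56} + 8 = 2 i \sqrt{14} + 8 = 8 + 2 i \sqrt{14} \approx 8.0 + 7.4833 i$)
$-33637 + p V{\left(\left(-2 - 1\right)^{2} \right)} = -33637 + \left(8 + 2 i \sqrt{14}\right) \frac{13}{3} = -33637 + \left(\frac{104}{3} + \frac{26 i \sqrt{14}}{3}\right) = - \frac{100807}{3} + \frac{26 i \sqrt{14}}{3}$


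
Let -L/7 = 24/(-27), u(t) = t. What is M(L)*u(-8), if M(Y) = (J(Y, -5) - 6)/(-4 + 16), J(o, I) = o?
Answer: -4/27 ≈ -0.14815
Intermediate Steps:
L = 56/9 (L = -168/(-27) = -168*(-1)/27 = -7*(-8/9) = 56/9 ≈ 6.2222)
M(Y) = -½ + Y/12 (M(Y) = (Y - 6)/(-4 + 16) = (-6 + Y)/12 = (-6 + Y)*(1/12) = -½ + Y/12)
M(L)*u(-8) = (-½ + (1/12)*(56/9))*(-8) = (-½ + 14/27)*(-8) = (1/54)*(-8) = -4/27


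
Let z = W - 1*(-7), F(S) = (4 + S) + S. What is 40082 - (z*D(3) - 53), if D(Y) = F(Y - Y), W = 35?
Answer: 39967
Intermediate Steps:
F(S) = 4 + 2*S
D(Y) = 4 (D(Y) = 4 + 2*(Y - Y) = 4 + 2*0 = 4 + 0 = 4)
z = 42 (z = 35 - 1*(-7) = 35 + 7 = 42)
40082 - (z*D(3) - 53) = 40082 - (42*4 - 53) = 40082 - (168 - 53) = 40082 - 1*115 = 40082 - 115 = 39967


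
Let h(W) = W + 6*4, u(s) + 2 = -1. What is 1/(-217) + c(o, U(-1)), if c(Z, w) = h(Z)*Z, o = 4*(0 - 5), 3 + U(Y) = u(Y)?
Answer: -17361/217 ≈ -80.005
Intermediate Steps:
u(s) = -3 (u(s) = -2 - 1 = -3)
h(W) = 24 + W (h(W) = W + 24 = 24 + W)
U(Y) = -6 (U(Y) = -3 - 3 = -6)
o = -20 (o = 4*(-5) = -20)
c(Z, w) = Z*(24 + Z) (c(Z, w) = (24 + Z)*Z = Z*(24 + Z))
1/(-217) + c(o, U(-1)) = 1/(-217) - 20*(24 - 20) = -1/217 - 20*4 = -1/217 - 80 = -17361/217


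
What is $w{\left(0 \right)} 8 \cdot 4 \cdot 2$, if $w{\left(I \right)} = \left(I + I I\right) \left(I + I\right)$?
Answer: $0$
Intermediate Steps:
$w{\left(I \right)} = 2 I \left(I + I^{2}\right)$ ($w{\left(I \right)} = \left(I + I^{2}\right) 2 I = 2 I \left(I + I^{2}\right)$)
$w{\left(0 \right)} 8 \cdot 4 \cdot 2 = 2 \cdot 0^{2} \left(1 + 0\right) 8 \cdot 4 \cdot 2 = 2 \cdot 0 \cdot 1 \cdot 8 \cdot 8 = 0 \cdot 8 \cdot 8 = 0 \cdot 8 = 0$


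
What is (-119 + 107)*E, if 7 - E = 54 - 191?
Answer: -1728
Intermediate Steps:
E = 144 (E = 7 - (54 - 191) = 7 - 1*(-137) = 7 + 137 = 144)
(-119 + 107)*E = (-119 + 107)*144 = -12*144 = -1728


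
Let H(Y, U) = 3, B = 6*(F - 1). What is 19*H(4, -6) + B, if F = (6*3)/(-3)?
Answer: 15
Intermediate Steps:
F = -6 (F = 18*(-⅓) = -6)
B = -42 (B = 6*(-6 - 1) = 6*(-7) = -42)
19*H(4, -6) + B = 19*3 - 42 = 57 - 42 = 15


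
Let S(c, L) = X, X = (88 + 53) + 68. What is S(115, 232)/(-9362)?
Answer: -209/9362 ≈ -0.022324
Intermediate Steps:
X = 209 (X = 141 + 68 = 209)
S(c, L) = 209
S(115, 232)/(-9362) = 209/(-9362) = 209*(-1/9362) = -209/9362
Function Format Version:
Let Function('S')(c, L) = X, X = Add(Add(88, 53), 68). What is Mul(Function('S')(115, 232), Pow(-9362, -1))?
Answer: Rational(-209, 9362) ≈ -0.022324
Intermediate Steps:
X = 209 (X = Add(141, 68) = 209)
Function('S')(c, L) = 209
Mul(Function('S')(115, 232), Pow(-9362, -1)) = Mul(209, Pow(-9362, -1)) = Mul(209, Rational(-1, 9362)) = Rational(-209, 9362)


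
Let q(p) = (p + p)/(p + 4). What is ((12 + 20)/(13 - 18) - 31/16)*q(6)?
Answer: -2001/200 ≈ -10.005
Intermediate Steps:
q(p) = 2*p/(4 + p) (q(p) = (2*p)/(4 + p) = 2*p/(4 + p))
((12 + 20)/(13 - 18) - 31/16)*q(6) = ((12 + 20)/(13 - 18) - 31/16)*(2*6/(4 + 6)) = (32/(-5) - 31*1/16)*(2*6/10) = (32*(-⅕) - 31/16)*(2*6*(⅒)) = (-32/5 - 31/16)*(6/5) = -667/80*6/5 = -2001/200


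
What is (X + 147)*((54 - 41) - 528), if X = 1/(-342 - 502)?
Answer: -63894505/844 ≈ -75704.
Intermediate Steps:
X = -1/844 (X = 1/(-844) = -1/844 ≈ -0.0011848)
(X + 147)*((54 - 41) - 528) = (-1/844 + 147)*((54 - 41) - 528) = 124067*(13 - 528)/844 = (124067/844)*(-515) = -63894505/844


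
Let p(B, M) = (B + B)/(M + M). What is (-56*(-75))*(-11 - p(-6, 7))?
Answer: -42600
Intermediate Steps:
p(B, M) = B/M (p(B, M) = (2*B)/((2*M)) = (2*B)*(1/(2*M)) = B/M)
(-56*(-75))*(-11 - p(-6, 7)) = (-56*(-75))*(-11 - (-6)/7) = 4200*(-11 - (-6)/7) = 4200*(-11 - 1*(-6/7)) = 4200*(-11 + 6/7) = 4200*(-71/7) = -42600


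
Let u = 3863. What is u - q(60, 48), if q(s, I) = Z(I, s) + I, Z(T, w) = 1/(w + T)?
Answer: 412019/108 ≈ 3815.0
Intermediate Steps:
Z(T, w) = 1/(T + w)
q(s, I) = I + 1/(I + s) (q(s, I) = 1/(I + s) + I = I + 1/(I + s))
u - q(60, 48) = 3863 - (1 + 48*(48 + 60))/(48 + 60) = 3863 - (1 + 48*108)/108 = 3863 - (1 + 5184)/108 = 3863 - 5185/108 = 412019/108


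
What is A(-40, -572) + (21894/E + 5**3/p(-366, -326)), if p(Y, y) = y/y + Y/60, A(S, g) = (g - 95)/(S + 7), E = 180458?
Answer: -211400852/50618469 ≈ -4.1764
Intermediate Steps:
A(S, g) = (-95 + g)/(7 + S)
p(Y, y) = 1 + Y/60 (p(Y, y) = 1 + Y*(1/60) = 1 + Y/60)
A(-40, -572) + (21894/E + 5**3/p(-366, -326)) = (-95 - 572)/(7 - 40) + (21894/180458 + 5**3/(1 + (1/60)*(-366))) = -667/(-33) + (21894*(1/180458) + 125/(1 - 61/10)) = -1/33*(-667) + (10947/90229 + 125/(-51/10)) = 667/33 + (10947/90229 + 125*(-10/51)) = 667/33 + (10947/90229 - 1250/51) = 667/33 - 112227953/4601679 = -211400852/50618469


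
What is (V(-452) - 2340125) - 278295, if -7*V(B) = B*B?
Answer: -18533244/7 ≈ -2.6476e+6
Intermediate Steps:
V(B) = -B²/7 (V(B) = -B*B/7 = -B²/7)
(V(-452) - 2340125) - 278295 = (-⅐*(-452)² - 2340125) - 278295 = (-⅐*204304 - 2340125) - 278295 = (-204304/7 - 2340125) - 278295 = -16585179/7 - 278295 = -18533244/7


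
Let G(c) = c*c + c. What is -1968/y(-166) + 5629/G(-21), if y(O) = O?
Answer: 880487/34860 ≈ 25.258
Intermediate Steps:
G(c) = c + c² (G(c) = c² + c = c + c²)
-1968/y(-166) + 5629/G(-21) = -1968/(-166) + 5629/((-21*(1 - 21))) = -1968*(-1/166) + 5629/((-21*(-20))) = 984/83 + 5629/420 = 880487/34860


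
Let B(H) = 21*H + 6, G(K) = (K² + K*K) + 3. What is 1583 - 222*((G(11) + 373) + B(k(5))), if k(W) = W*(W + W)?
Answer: -370045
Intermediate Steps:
G(K) = 3 + 2*K² (G(K) = (K² + K²) + 3 = 2*K² + 3 = 3 + 2*K²)
k(W) = 2*W² (k(W) = W*(2*W) = 2*W²)
B(H) = 6 + 21*H
1583 - 222*((G(11) + 373) + B(k(5))) = 1583 - 222*(((3 + 2*11²) + 373) + (6 + 21*(2*5²))) = 1583 - 222*(((3 + 2*121) + 373) + (6 + 21*(2*25))) = 1583 - 222*(((3 + 242) + 373) + (6 + 21*50)) = 1583 - 222*((245 + 373) + (6 + 1050)) = 1583 - 222*(618 + 1056) = 1583 - 222*1674 = 1583 - 371628 = -370045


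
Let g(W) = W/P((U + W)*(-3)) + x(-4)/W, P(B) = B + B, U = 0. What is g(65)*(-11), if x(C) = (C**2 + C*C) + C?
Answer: -1133/390 ≈ -2.9051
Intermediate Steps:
x(C) = C + 2*C**2 (x(C) = (C**2 + C**2) + C = 2*C**2 + C = C + 2*C**2)
P(B) = 2*B
g(W) = -1/6 + 28/W (g(W) = W/((2*((0 + W)*(-3)))) + (-4*(1 + 2*(-4)))/W = W/((2*(W*(-3)))) + (-4*(1 - 8))/W = W/((2*(-3*W))) + (-4*(-7))/W = W/((-6*W)) + 28/W = W*(-1/(6*W)) + 28/W = -1/6 + 28/W)
g(65)*(-11) = ((1/6)*(168 - 1*65)/65)*(-11) = ((1/6)*(1/65)*(168 - 65))*(-11) = ((1/6)*(1/65)*103)*(-11) = (103/390)*(-11) = -1133/390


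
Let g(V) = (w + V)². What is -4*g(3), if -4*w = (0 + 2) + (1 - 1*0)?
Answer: -81/4 ≈ -20.250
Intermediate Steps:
w = -¾ (w = -((0 + 2) + (1 - 1*0))/4 = -(2 + (1 + 0))/4 = -(2 + 1)/4 = -¼*3 = -¾ ≈ -0.75000)
g(V) = (-¾ + V)²
-4*g(3) = -(-3 + 4*3)²/4 = -(-3 + 12)²/4 = -9²/4 = -81/4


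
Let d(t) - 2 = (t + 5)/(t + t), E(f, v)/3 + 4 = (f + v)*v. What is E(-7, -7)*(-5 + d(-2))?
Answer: -2115/2 ≈ -1057.5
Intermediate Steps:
E(f, v) = -12 + 3*v*(f + v) (E(f, v) = -12 + 3*((f + v)*v) = -12 + 3*(v*(f + v)) = -12 + 3*v*(f + v))
d(t) = 2 + (5 + t)/(2*t) (d(t) = 2 + (t + 5)/(t + t) = 2 + (5 + t)/((2*t)) = 2 + (5 + t)*(1/(2*t)) = 2 + (5 + t)/(2*t))
E(-7, -7)*(-5 + d(-2)) = (-12 + 3*(-7)**2 + 3*(-7)*(-7))*(-5 + (5/2)*(1 - 2)/(-2)) = (-12 + 3*49 + 147)*(-5 + (5/2)*(-1/2)*(-1)) = (-12 + 147 + 147)*(-5 + 5/4) = 282*(-15/4) = -2115/2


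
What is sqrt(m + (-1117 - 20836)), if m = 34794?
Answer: sqrt(12841) ≈ 113.32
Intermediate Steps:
sqrt(m + (-1117 - 20836)) = sqrt(34794 + (-1117 - 20836)) = sqrt(34794 - 21953) = sqrt(12841)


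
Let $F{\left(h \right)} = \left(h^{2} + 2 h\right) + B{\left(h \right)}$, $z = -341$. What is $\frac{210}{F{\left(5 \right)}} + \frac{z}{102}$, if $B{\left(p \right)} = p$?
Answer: $\frac{389}{204} \approx 1.9069$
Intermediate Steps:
$F{\left(h \right)} = h^{2} + 3 h$ ($F{\left(h \right)} = \left(h^{2} + 2 h\right) + h = h^{2} + 3 h$)
$\frac{210}{F{\left(5 \right)}} + \frac{z}{102} = \frac{210}{5 \left(3 + 5\right)} - \frac{341}{102} = \frac{210}{5 \cdot 8} - \frac{341}{102} = \frac{210}{40} - \frac{341}{102} = 210 \cdot \frac{1}{40} - \frac{341}{102} = \frac{21}{4} - \frac{341}{102} = \frac{389}{204}$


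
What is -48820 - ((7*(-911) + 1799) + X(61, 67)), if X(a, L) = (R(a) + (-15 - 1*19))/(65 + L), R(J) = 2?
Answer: -1459978/33 ≈ -44242.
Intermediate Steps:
X(a, L) = -32/(65 + L) (X(a, L) = (2 + (-15 - 1*19))/(65 + L) = (2 + (-15 - 19))/(65 + L) = (2 - 34)/(65 + L) = -32/(65 + L))
-48820 - ((7*(-911) + 1799) + X(61, 67)) = -48820 - ((7*(-911) + 1799) - 32/(65 + 67)) = -48820 - ((-6377 + 1799) - 32/132) = -48820 - (-4578 - 32*1/132) = -48820 - (-4578 - 8/33) = -48820 - 1*(-151082/33) = -48820 + 151082/33 = -1459978/33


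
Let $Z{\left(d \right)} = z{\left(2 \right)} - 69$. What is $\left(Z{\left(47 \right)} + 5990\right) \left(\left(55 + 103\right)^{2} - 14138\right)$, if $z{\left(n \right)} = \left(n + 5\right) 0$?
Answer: $64100746$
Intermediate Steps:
$z{\left(n \right)} = 0$ ($z{\left(n \right)} = \left(5 + n\right) 0 = 0$)
$Z{\left(d \right)} = -69$ ($Z{\left(d \right)} = 0 - 69 = -69$)
$\left(Z{\left(47 \right)} + 5990\right) \left(\left(55 + 103\right)^{2} - 14138\right) = \left(-69 + 5990\right) \left(\left(55 + 103\right)^{2} - 14138\right) = 5921 \left(158^{2} - 14138\right) = 5921 \left(24964 - 14138\right) = 5921 \cdot 10826 = 64100746$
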